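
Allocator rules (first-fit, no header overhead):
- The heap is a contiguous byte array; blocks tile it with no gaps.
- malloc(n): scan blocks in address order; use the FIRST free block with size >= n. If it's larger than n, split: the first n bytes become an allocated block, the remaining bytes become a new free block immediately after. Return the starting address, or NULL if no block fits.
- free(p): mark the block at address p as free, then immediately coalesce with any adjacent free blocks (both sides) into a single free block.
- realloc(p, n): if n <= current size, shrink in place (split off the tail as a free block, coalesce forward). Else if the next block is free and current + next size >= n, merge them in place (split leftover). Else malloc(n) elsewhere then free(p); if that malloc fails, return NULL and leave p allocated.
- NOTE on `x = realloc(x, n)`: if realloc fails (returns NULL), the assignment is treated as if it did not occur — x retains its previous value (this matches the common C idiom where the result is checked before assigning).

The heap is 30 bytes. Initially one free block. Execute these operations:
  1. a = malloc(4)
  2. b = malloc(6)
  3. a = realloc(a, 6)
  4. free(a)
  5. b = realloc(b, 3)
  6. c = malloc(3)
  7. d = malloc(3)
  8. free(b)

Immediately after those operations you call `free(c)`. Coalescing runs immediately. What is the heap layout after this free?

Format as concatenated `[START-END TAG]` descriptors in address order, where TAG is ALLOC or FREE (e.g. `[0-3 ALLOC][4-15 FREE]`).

Answer: [0-6 FREE][7-9 ALLOC][10-29 FREE]

Derivation:
Op 1: a = malloc(4) -> a = 0; heap: [0-3 ALLOC][4-29 FREE]
Op 2: b = malloc(6) -> b = 4; heap: [0-3 ALLOC][4-9 ALLOC][10-29 FREE]
Op 3: a = realloc(a, 6) -> a = 10; heap: [0-3 FREE][4-9 ALLOC][10-15 ALLOC][16-29 FREE]
Op 4: free(a) -> (freed a); heap: [0-3 FREE][4-9 ALLOC][10-29 FREE]
Op 5: b = realloc(b, 3) -> b = 4; heap: [0-3 FREE][4-6 ALLOC][7-29 FREE]
Op 6: c = malloc(3) -> c = 0; heap: [0-2 ALLOC][3-3 FREE][4-6 ALLOC][7-29 FREE]
Op 7: d = malloc(3) -> d = 7; heap: [0-2 ALLOC][3-3 FREE][4-6 ALLOC][7-9 ALLOC][10-29 FREE]
Op 8: free(b) -> (freed b); heap: [0-2 ALLOC][3-6 FREE][7-9 ALLOC][10-29 FREE]
free(c): c = 0 -> block [0-2 ALLOC]; mark free, coalesce with adjacent free neighbors -> [0-6 FREE][7-9 ALLOC][10-29 FREE]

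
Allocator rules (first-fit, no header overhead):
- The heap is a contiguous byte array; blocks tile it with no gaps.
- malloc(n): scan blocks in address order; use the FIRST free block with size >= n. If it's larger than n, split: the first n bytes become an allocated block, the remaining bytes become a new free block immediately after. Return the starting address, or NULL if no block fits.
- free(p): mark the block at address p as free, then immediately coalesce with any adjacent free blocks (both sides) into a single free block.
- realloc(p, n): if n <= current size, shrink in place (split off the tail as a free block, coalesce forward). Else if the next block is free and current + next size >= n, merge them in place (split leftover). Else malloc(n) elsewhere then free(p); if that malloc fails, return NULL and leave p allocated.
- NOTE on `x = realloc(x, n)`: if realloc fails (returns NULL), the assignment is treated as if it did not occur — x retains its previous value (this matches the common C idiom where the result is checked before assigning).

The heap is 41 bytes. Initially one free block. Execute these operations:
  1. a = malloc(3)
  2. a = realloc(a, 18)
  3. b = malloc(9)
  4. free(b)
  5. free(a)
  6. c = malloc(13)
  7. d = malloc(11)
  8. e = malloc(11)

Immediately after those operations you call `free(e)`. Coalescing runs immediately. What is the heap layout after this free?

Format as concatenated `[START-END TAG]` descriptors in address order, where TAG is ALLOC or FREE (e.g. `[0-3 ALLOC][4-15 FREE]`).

Answer: [0-12 ALLOC][13-23 ALLOC][24-40 FREE]

Derivation:
Op 1: a = malloc(3) -> a = 0; heap: [0-2 ALLOC][3-40 FREE]
Op 2: a = realloc(a, 18) -> a = 0; heap: [0-17 ALLOC][18-40 FREE]
Op 3: b = malloc(9) -> b = 18; heap: [0-17 ALLOC][18-26 ALLOC][27-40 FREE]
Op 4: free(b) -> (freed b); heap: [0-17 ALLOC][18-40 FREE]
Op 5: free(a) -> (freed a); heap: [0-40 FREE]
Op 6: c = malloc(13) -> c = 0; heap: [0-12 ALLOC][13-40 FREE]
Op 7: d = malloc(11) -> d = 13; heap: [0-12 ALLOC][13-23 ALLOC][24-40 FREE]
Op 8: e = malloc(11) -> e = 24; heap: [0-12 ALLOC][13-23 ALLOC][24-34 ALLOC][35-40 FREE]
free(e): e = 24 -> block [24-34 ALLOC]; mark free, coalesce with adjacent free neighbors -> [0-12 ALLOC][13-23 ALLOC][24-40 FREE]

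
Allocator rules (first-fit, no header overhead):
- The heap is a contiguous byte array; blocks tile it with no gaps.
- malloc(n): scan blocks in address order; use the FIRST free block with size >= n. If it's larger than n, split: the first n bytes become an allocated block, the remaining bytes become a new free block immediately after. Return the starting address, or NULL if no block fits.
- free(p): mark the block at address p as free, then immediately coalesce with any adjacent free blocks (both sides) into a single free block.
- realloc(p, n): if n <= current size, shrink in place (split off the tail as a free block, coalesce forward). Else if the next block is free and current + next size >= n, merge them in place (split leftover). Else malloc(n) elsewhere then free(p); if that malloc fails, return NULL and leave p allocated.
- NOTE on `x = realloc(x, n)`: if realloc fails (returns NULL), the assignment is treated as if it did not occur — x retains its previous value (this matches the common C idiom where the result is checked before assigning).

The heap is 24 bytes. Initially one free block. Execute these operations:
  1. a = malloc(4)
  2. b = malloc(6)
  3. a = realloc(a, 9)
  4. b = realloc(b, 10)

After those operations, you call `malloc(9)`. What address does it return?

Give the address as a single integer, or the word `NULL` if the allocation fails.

Op 1: a = malloc(4) -> a = 0; heap: [0-3 ALLOC][4-23 FREE]
Op 2: b = malloc(6) -> b = 4; heap: [0-3 ALLOC][4-9 ALLOC][10-23 FREE]
Op 3: a = realloc(a, 9) -> a = 10; heap: [0-3 FREE][4-9 ALLOC][10-18 ALLOC][19-23 FREE]
Op 4: b = realloc(b, 10) -> NULL (b unchanged); heap: [0-3 FREE][4-9 ALLOC][10-18 ALLOC][19-23 FREE]
malloc(9): first-fit scan over [0-3 FREE][4-9 ALLOC][10-18 ALLOC][19-23 FREE] -> NULL

Answer: NULL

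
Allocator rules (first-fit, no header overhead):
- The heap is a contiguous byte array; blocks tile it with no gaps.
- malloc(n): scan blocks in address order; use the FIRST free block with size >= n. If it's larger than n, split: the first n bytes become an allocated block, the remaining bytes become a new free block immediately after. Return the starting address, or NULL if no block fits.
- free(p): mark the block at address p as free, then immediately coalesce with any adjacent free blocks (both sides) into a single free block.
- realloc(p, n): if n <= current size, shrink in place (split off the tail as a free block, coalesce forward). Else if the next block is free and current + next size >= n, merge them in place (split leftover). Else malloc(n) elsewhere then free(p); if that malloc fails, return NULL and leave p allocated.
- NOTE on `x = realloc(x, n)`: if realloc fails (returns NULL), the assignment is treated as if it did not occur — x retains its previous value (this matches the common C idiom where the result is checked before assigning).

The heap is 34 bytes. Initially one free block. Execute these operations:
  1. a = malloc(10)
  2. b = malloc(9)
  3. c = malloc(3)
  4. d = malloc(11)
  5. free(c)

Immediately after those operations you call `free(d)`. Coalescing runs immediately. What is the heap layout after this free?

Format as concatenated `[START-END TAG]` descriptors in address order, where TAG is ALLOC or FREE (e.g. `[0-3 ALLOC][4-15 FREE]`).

Answer: [0-9 ALLOC][10-18 ALLOC][19-33 FREE]

Derivation:
Op 1: a = malloc(10) -> a = 0; heap: [0-9 ALLOC][10-33 FREE]
Op 2: b = malloc(9) -> b = 10; heap: [0-9 ALLOC][10-18 ALLOC][19-33 FREE]
Op 3: c = malloc(3) -> c = 19; heap: [0-9 ALLOC][10-18 ALLOC][19-21 ALLOC][22-33 FREE]
Op 4: d = malloc(11) -> d = 22; heap: [0-9 ALLOC][10-18 ALLOC][19-21 ALLOC][22-32 ALLOC][33-33 FREE]
Op 5: free(c) -> (freed c); heap: [0-9 ALLOC][10-18 ALLOC][19-21 FREE][22-32 ALLOC][33-33 FREE]
free(d): d = 22 -> block [22-32 ALLOC]; mark free, coalesce with adjacent free neighbors -> [0-9 ALLOC][10-18 ALLOC][19-33 FREE]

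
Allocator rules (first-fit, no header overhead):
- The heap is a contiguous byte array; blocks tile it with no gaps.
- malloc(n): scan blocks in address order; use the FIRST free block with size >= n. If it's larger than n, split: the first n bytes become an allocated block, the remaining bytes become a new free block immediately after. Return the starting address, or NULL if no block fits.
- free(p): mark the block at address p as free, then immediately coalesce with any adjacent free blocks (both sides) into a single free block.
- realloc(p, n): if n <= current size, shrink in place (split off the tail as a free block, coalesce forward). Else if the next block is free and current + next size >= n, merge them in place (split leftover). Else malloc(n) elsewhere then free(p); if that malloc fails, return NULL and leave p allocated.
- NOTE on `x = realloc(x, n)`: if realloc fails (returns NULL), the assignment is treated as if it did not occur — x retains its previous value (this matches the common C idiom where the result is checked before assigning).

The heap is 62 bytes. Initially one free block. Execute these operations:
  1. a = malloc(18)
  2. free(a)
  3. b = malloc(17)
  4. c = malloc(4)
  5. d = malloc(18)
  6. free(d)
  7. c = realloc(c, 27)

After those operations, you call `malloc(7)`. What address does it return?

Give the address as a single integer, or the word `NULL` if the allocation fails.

Op 1: a = malloc(18) -> a = 0; heap: [0-17 ALLOC][18-61 FREE]
Op 2: free(a) -> (freed a); heap: [0-61 FREE]
Op 3: b = malloc(17) -> b = 0; heap: [0-16 ALLOC][17-61 FREE]
Op 4: c = malloc(4) -> c = 17; heap: [0-16 ALLOC][17-20 ALLOC][21-61 FREE]
Op 5: d = malloc(18) -> d = 21; heap: [0-16 ALLOC][17-20 ALLOC][21-38 ALLOC][39-61 FREE]
Op 6: free(d) -> (freed d); heap: [0-16 ALLOC][17-20 ALLOC][21-61 FREE]
Op 7: c = realloc(c, 27) -> c = 17; heap: [0-16 ALLOC][17-43 ALLOC][44-61 FREE]
malloc(7): first-fit scan over [0-16 ALLOC][17-43 ALLOC][44-61 FREE] -> 44

Answer: 44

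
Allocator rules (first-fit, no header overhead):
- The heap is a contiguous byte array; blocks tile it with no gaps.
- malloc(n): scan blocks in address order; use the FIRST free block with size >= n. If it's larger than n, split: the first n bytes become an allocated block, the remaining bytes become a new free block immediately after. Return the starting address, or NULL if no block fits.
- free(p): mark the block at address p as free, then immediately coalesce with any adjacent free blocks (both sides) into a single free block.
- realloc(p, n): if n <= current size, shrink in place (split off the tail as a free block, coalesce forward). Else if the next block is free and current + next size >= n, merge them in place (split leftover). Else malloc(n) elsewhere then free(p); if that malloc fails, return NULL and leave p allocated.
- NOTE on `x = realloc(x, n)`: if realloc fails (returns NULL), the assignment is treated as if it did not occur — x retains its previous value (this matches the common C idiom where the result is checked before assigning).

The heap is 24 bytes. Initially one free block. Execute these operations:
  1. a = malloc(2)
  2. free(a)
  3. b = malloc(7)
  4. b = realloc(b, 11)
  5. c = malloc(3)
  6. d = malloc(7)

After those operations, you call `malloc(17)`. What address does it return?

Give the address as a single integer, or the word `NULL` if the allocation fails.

Answer: NULL

Derivation:
Op 1: a = malloc(2) -> a = 0; heap: [0-1 ALLOC][2-23 FREE]
Op 2: free(a) -> (freed a); heap: [0-23 FREE]
Op 3: b = malloc(7) -> b = 0; heap: [0-6 ALLOC][7-23 FREE]
Op 4: b = realloc(b, 11) -> b = 0; heap: [0-10 ALLOC][11-23 FREE]
Op 5: c = malloc(3) -> c = 11; heap: [0-10 ALLOC][11-13 ALLOC][14-23 FREE]
Op 6: d = malloc(7) -> d = 14; heap: [0-10 ALLOC][11-13 ALLOC][14-20 ALLOC][21-23 FREE]
malloc(17): first-fit scan over [0-10 ALLOC][11-13 ALLOC][14-20 ALLOC][21-23 FREE] -> NULL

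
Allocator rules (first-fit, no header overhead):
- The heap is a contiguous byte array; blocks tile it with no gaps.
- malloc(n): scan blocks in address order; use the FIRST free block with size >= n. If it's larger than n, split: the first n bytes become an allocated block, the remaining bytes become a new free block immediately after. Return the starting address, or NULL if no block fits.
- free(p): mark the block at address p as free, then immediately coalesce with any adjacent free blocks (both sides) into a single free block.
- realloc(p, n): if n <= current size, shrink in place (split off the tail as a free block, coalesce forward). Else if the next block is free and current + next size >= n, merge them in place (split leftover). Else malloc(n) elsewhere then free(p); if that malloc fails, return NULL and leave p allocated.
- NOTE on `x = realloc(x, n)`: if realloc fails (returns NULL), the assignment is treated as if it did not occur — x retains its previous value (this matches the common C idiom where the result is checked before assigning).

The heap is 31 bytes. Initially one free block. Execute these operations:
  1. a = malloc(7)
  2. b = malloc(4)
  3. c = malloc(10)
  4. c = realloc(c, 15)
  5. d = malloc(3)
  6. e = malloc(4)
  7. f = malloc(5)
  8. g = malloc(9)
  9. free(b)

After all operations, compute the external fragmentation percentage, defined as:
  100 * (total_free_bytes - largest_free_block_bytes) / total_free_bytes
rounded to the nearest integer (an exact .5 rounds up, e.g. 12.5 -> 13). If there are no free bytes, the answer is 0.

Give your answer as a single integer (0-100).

Answer: 33

Derivation:
Op 1: a = malloc(7) -> a = 0; heap: [0-6 ALLOC][7-30 FREE]
Op 2: b = malloc(4) -> b = 7; heap: [0-6 ALLOC][7-10 ALLOC][11-30 FREE]
Op 3: c = malloc(10) -> c = 11; heap: [0-6 ALLOC][7-10 ALLOC][11-20 ALLOC][21-30 FREE]
Op 4: c = realloc(c, 15) -> c = 11; heap: [0-6 ALLOC][7-10 ALLOC][11-25 ALLOC][26-30 FREE]
Op 5: d = malloc(3) -> d = 26; heap: [0-6 ALLOC][7-10 ALLOC][11-25 ALLOC][26-28 ALLOC][29-30 FREE]
Op 6: e = malloc(4) -> e = NULL; heap: [0-6 ALLOC][7-10 ALLOC][11-25 ALLOC][26-28 ALLOC][29-30 FREE]
Op 7: f = malloc(5) -> f = NULL; heap: [0-6 ALLOC][7-10 ALLOC][11-25 ALLOC][26-28 ALLOC][29-30 FREE]
Op 8: g = malloc(9) -> g = NULL; heap: [0-6 ALLOC][7-10 ALLOC][11-25 ALLOC][26-28 ALLOC][29-30 FREE]
Op 9: free(b) -> (freed b); heap: [0-6 ALLOC][7-10 FREE][11-25 ALLOC][26-28 ALLOC][29-30 FREE]
Free blocks: [4 2] total_free=6 largest=4 -> 100*(6-4)/6 = 200/6 ≈ 33.333 -> rounds to 33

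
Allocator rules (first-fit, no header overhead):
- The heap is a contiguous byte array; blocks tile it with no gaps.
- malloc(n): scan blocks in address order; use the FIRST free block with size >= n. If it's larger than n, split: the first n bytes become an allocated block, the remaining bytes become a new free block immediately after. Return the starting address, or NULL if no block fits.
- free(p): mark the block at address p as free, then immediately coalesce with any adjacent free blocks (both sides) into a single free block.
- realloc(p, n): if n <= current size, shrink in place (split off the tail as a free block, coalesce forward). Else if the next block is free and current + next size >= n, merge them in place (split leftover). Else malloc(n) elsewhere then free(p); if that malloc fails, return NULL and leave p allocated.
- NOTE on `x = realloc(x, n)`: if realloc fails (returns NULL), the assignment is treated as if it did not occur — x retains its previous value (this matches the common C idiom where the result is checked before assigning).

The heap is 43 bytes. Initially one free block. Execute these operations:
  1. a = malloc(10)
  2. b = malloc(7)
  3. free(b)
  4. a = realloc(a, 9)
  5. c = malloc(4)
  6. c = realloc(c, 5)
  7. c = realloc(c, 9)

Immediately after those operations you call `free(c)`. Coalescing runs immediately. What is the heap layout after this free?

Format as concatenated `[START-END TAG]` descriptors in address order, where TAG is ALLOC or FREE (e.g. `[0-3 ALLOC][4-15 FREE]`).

Answer: [0-8 ALLOC][9-42 FREE]

Derivation:
Op 1: a = malloc(10) -> a = 0; heap: [0-9 ALLOC][10-42 FREE]
Op 2: b = malloc(7) -> b = 10; heap: [0-9 ALLOC][10-16 ALLOC][17-42 FREE]
Op 3: free(b) -> (freed b); heap: [0-9 ALLOC][10-42 FREE]
Op 4: a = realloc(a, 9) -> a = 0; heap: [0-8 ALLOC][9-42 FREE]
Op 5: c = malloc(4) -> c = 9; heap: [0-8 ALLOC][9-12 ALLOC][13-42 FREE]
Op 6: c = realloc(c, 5) -> c = 9; heap: [0-8 ALLOC][9-13 ALLOC][14-42 FREE]
Op 7: c = realloc(c, 9) -> c = 9; heap: [0-8 ALLOC][9-17 ALLOC][18-42 FREE]
free(c): c = 9 -> block [9-17 ALLOC]; mark free, coalesce with adjacent free neighbors -> [0-8 ALLOC][9-42 FREE]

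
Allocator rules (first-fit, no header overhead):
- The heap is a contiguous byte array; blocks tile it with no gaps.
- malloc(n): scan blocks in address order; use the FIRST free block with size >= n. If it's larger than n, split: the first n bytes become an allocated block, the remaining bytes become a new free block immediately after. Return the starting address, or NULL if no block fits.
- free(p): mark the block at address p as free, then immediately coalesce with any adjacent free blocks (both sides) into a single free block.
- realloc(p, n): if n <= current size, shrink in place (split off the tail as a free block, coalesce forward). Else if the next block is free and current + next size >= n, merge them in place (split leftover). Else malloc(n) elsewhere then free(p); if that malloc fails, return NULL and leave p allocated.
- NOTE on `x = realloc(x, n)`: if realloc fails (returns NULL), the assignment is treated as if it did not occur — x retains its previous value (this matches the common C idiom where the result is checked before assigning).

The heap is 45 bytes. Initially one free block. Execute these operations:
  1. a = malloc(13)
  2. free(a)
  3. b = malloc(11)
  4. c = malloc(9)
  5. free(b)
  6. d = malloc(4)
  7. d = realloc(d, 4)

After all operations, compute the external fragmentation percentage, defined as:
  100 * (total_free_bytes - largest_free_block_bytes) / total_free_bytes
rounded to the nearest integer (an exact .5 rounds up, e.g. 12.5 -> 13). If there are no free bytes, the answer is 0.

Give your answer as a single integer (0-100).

Op 1: a = malloc(13) -> a = 0; heap: [0-12 ALLOC][13-44 FREE]
Op 2: free(a) -> (freed a); heap: [0-44 FREE]
Op 3: b = malloc(11) -> b = 0; heap: [0-10 ALLOC][11-44 FREE]
Op 4: c = malloc(9) -> c = 11; heap: [0-10 ALLOC][11-19 ALLOC][20-44 FREE]
Op 5: free(b) -> (freed b); heap: [0-10 FREE][11-19 ALLOC][20-44 FREE]
Op 6: d = malloc(4) -> d = 0; heap: [0-3 ALLOC][4-10 FREE][11-19 ALLOC][20-44 FREE]
Op 7: d = realloc(d, 4) -> d = 0; heap: [0-3 ALLOC][4-10 FREE][11-19 ALLOC][20-44 FREE]
Free blocks: [7 25] total_free=32 largest=25 -> 100*(32-25)/32 = 700/32 = 21.875 -> rounds to 22

Answer: 22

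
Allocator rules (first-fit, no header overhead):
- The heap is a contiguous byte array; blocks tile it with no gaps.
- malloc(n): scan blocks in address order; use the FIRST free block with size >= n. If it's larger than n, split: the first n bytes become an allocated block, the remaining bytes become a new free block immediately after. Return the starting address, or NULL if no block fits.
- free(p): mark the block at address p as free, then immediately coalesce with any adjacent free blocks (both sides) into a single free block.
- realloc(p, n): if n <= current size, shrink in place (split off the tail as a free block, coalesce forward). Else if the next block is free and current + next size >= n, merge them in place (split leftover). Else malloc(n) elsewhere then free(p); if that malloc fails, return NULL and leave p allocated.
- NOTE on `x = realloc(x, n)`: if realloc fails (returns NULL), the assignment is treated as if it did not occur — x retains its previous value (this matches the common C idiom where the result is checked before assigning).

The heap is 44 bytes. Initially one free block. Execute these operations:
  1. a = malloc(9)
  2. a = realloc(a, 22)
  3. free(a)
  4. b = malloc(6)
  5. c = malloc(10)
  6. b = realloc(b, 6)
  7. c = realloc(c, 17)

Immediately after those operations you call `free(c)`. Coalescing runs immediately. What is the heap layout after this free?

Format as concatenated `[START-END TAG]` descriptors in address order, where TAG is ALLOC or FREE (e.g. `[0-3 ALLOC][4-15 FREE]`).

Answer: [0-5 ALLOC][6-43 FREE]

Derivation:
Op 1: a = malloc(9) -> a = 0; heap: [0-8 ALLOC][9-43 FREE]
Op 2: a = realloc(a, 22) -> a = 0; heap: [0-21 ALLOC][22-43 FREE]
Op 3: free(a) -> (freed a); heap: [0-43 FREE]
Op 4: b = malloc(6) -> b = 0; heap: [0-5 ALLOC][6-43 FREE]
Op 5: c = malloc(10) -> c = 6; heap: [0-5 ALLOC][6-15 ALLOC][16-43 FREE]
Op 6: b = realloc(b, 6) -> b = 0; heap: [0-5 ALLOC][6-15 ALLOC][16-43 FREE]
Op 7: c = realloc(c, 17) -> c = 6; heap: [0-5 ALLOC][6-22 ALLOC][23-43 FREE]
free(c): c = 6 -> block [6-22 ALLOC]; mark free, coalesce with adjacent free neighbors -> [0-5 ALLOC][6-43 FREE]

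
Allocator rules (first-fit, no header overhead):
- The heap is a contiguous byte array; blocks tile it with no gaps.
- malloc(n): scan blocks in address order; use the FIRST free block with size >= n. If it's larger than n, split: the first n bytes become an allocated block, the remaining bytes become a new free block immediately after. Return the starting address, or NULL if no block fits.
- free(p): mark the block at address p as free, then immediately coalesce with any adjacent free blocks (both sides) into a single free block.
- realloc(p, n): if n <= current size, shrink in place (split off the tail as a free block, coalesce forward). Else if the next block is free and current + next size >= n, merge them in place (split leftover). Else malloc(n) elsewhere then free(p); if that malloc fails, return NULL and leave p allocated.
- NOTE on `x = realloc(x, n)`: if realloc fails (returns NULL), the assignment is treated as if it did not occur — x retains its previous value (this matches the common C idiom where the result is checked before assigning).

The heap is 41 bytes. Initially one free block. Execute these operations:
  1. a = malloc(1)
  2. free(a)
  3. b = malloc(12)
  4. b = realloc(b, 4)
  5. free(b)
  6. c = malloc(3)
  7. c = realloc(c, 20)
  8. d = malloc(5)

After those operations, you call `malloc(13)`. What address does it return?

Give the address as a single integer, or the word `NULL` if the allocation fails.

Answer: 25

Derivation:
Op 1: a = malloc(1) -> a = 0; heap: [0-0 ALLOC][1-40 FREE]
Op 2: free(a) -> (freed a); heap: [0-40 FREE]
Op 3: b = malloc(12) -> b = 0; heap: [0-11 ALLOC][12-40 FREE]
Op 4: b = realloc(b, 4) -> b = 0; heap: [0-3 ALLOC][4-40 FREE]
Op 5: free(b) -> (freed b); heap: [0-40 FREE]
Op 6: c = malloc(3) -> c = 0; heap: [0-2 ALLOC][3-40 FREE]
Op 7: c = realloc(c, 20) -> c = 0; heap: [0-19 ALLOC][20-40 FREE]
Op 8: d = malloc(5) -> d = 20; heap: [0-19 ALLOC][20-24 ALLOC][25-40 FREE]
malloc(13): first-fit scan over [0-19 ALLOC][20-24 ALLOC][25-40 FREE] -> 25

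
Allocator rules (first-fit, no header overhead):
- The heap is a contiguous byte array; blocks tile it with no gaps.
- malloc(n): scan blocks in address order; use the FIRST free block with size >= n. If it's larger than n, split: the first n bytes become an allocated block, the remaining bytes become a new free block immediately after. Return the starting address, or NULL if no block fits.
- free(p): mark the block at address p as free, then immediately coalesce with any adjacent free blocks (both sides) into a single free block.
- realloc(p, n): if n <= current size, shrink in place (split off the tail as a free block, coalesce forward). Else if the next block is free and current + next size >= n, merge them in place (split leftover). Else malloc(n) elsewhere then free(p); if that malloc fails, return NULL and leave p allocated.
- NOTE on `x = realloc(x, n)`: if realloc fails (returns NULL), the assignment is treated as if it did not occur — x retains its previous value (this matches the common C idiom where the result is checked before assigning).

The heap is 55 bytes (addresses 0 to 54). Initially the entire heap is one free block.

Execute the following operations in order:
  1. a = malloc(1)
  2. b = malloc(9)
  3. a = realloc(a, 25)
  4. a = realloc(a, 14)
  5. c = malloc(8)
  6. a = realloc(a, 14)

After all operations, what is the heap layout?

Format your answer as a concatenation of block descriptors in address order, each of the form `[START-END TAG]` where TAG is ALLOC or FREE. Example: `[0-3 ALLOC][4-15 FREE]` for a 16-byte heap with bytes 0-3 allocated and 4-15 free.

Op 1: a = malloc(1) -> a = 0; heap: [0-0 ALLOC][1-54 FREE]
Op 2: b = malloc(9) -> b = 1; heap: [0-0 ALLOC][1-9 ALLOC][10-54 FREE]
Op 3: a = realloc(a, 25) -> a = 10; heap: [0-0 FREE][1-9 ALLOC][10-34 ALLOC][35-54 FREE]
Op 4: a = realloc(a, 14) -> a = 10; heap: [0-0 FREE][1-9 ALLOC][10-23 ALLOC][24-54 FREE]
Op 5: c = malloc(8) -> c = 24; heap: [0-0 FREE][1-9 ALLOC][10-23 ALLOC][24-31 ALLOC][32-54 FREE]
Op 6: a = realloc(a, 14) -> a = 10; heap: [0-0 FREE][1-9 ALLOC][10-23 ALLOC][24-31 ALLOC][32-54 FREE]

Answer: [0-0 FREE][1-9 ALLOC][10-23 ALLOC][24-31 ALLOC][32-54 FREE]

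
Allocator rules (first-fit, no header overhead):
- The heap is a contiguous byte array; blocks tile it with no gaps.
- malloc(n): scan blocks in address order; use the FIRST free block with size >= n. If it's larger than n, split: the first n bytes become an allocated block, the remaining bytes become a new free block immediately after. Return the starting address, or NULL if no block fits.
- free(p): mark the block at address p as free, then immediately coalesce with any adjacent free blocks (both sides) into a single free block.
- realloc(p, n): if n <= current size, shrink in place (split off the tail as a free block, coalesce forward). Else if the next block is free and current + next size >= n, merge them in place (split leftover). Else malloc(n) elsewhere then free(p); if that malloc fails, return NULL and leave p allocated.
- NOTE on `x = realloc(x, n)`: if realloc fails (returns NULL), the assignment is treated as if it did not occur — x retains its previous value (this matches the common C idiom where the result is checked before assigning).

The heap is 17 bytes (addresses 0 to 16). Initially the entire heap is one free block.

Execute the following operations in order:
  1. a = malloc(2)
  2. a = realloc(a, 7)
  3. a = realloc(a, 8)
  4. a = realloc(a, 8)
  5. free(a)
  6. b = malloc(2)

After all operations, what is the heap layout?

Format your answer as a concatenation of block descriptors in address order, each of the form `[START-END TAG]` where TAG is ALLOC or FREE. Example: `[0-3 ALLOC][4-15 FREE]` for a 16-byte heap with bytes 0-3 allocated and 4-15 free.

Op 1: a = malloc(2) -> a = 0; heap: [0-1 ALLOC][2-16 FREE]
Op 2: a = realloc(a, 7) -> a = 0; heap: [0-6 ALLOC][7-16 FREE]
Op 3: a = realloc(a, 8) -> a = 0; heap: [0-7 ALLOC][8-16 FREE]
Op 4: a = realloc(a, 8) -> a = 0; heap: [0-7 ALLOC][8-16 FREE]
Op 5: free(a) -> (freed a); heap: [0-16 FREE]
Op 6: b = malloc(2) -> b = 0; heap: [0-1 ALLOC][2-16 FREE]

Answer: [0-1 ALLOC][2-16 FREE]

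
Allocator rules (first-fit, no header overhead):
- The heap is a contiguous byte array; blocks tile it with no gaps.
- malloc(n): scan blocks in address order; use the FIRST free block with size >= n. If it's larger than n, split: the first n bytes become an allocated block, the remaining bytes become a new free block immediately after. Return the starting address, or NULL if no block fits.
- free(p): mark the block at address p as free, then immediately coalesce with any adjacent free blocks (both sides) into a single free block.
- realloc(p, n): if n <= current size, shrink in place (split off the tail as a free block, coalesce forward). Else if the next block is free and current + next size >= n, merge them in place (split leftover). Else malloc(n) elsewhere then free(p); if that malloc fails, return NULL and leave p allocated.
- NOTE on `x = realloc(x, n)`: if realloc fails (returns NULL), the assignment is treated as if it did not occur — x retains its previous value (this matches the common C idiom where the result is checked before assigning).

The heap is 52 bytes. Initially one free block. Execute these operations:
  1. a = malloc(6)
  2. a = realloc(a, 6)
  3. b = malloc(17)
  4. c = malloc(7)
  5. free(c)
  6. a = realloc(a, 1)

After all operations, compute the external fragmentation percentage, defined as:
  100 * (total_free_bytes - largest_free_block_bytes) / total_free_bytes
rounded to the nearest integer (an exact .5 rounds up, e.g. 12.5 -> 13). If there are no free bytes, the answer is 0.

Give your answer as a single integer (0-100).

Answer: 15

Derivation:
Op 1: a = malloc(6) -> a = 0; heap: [0-5 ALLOC][6-51 FREE]
Op 2: a = realloc(a, 6) -> a = 0; heap: [0-5 ALLOC][6-51 FREE]
Op 3: b = malloc(17) -> b = 6; heap: [0-5 ALLOC][6-22 ALLOC][23-51 FREE]
Op 4: c = malloc(7) -> c = 23; heap: [0-5 ALLOC][6-22 ALLOC][23-29 ALLOC][30-51 FREE]
Op 5: free(c) -> (freed c); heap: [0-5 ALLOC][6-22 ALLOC][23-51 FREE]
Op 6: a = realloc(a, 1) -> a = 0; heap: [0-0 ALLOC][1-5 FREE][6-22 ALLOC][23-51 FREE]
Free blocks: [5 29] total_free=34 largest=29 -> 100*(34-29)/34 = 500/34 ≈ 14.706 -> rounds to 15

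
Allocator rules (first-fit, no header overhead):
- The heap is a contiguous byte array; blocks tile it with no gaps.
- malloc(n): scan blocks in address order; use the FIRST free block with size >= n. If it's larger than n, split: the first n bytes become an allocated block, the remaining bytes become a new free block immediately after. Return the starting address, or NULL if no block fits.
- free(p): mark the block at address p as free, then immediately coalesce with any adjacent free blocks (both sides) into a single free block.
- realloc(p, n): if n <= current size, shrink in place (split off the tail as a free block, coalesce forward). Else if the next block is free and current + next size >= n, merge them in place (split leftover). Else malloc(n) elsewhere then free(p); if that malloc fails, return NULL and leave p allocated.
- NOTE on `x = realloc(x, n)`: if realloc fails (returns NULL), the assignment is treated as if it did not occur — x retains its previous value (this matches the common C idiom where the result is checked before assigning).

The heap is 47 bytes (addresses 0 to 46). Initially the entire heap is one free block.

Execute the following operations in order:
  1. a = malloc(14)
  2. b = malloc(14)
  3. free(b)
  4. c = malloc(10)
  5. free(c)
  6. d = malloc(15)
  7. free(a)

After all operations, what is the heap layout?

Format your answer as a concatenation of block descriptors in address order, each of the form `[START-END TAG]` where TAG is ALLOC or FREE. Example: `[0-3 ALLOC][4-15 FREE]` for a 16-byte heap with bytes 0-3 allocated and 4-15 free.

Op 1: a = malloc(14) -> a = 0; heap: [0-13 ALLOC][14-46 FREE]
Op 2: b = malloc(14) -> b = 14; heap: [0-13 ALLOC][14-27 ALLOC][28-46 FREE]
Op 3: free(b) -> (freed b); heap: [0-13 ALLOC][14-46 FREE]
Op 4: c = malloc(10) -> c = 14; heap: [0-13 ALLOC][14-23 ALLOC][24-46 FREE]
Op 5: free(c) -> (freed c); heap: [0-13 ALLOC][14-46 FREE]
Op 6: d = malloc(15) -> d = 14; heap: [0-13 ALLOC][14-28 ALLOC][29-46 FREE]
Op 7: free(a) -> (freed a); heap: [0-13 FREE][14-28 ALLOC][29-46 FREE]

Answer: [0-13 FREE][14-28 ALLOC][29-46 FREE]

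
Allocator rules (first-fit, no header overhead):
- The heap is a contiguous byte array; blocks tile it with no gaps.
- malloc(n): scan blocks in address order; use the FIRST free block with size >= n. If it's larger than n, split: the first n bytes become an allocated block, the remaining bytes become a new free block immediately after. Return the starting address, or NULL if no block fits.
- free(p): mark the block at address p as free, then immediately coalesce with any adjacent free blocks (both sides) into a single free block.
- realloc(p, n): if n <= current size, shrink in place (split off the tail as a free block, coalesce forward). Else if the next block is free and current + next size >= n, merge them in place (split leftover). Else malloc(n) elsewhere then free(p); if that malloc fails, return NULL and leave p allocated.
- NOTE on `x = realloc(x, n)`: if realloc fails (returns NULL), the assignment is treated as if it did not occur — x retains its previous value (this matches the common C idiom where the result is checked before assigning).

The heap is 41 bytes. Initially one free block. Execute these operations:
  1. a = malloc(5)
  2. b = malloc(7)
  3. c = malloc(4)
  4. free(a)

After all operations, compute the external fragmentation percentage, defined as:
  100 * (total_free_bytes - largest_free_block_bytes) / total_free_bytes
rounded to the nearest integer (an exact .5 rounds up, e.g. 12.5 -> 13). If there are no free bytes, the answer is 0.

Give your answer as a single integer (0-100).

Answer: 17

Derivation:
Op 1: a = malloc(5) -> a = 0; heap: [0-4 ALLOC][5-40 FREE]
Op 2: b = malloc(7) -> b = 5; heap: [0-4 ALLOC][5-11 ALLOC][12-40 FREE]
Op 3: c = malloc(4) -> c = 12; heap: [0-4 ALLOC][5-11 ALLOC][12-15 ALLOC][16-40 FREE]
Op 4: free(a) -> (freed a); heap: [0-4 FREE][5-11 ALLOC][12-15 ALLOC][16-40 FREE]
Free blocks: [5 25] total_free=30 largest=25 -> 100*(30-25)/30 = 500/30 ≈ 16.667 -> rounds to 17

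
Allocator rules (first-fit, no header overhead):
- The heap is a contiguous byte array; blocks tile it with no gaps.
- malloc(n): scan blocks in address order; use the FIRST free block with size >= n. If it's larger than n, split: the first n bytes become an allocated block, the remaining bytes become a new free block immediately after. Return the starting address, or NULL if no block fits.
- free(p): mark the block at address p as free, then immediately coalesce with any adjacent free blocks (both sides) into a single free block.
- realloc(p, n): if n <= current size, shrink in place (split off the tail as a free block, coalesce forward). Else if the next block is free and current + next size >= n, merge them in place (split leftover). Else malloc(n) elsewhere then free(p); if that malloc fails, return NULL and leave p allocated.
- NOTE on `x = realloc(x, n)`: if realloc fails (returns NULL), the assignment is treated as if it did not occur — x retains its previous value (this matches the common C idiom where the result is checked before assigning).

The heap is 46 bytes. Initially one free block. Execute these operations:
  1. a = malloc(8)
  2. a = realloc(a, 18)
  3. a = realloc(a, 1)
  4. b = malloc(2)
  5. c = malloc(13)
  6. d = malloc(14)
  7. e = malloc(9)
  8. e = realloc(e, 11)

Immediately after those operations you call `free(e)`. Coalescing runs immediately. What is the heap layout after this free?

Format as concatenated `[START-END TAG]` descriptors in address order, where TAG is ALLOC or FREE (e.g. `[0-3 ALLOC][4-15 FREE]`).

Answer: [0-0 ALLOC][1-2 ALLOC][3-15 ALLOC][16-29 ALLOC][30-45 FREE]

Derivation:
Op 1: a = malloc(8) -> a = 0; heap: [0-7 ALLOC][8-45 FREE]
Op 2: a = realloc(a, 18) -> a = 0; heap: [0-17 ALLOC][18-45 FREE]
Op 3: a = realloc(a, 1) -> a = 0; heap: [0-0 ALLOC][1-45 FREE]
Op 4: b = malloc(2) -> b = 1; heap: [0-0 ALLOC][1-2 ALLOC][3-45 FREE]
Op 5: c = malloc(13) -> c = 3; heap: [0-0 ALLOC][1-2 ALLOC][3-15 ALLOC][16-45 FREE]
Op 6: d = malloc(14) -> d = 16; heap: [0-0 ALLOC][1-2 ALLOC][3-15 ALLOC][16-29 ALLOC][30-45 FREE]
Op 7: e = malloc(9) -> e = 30; heap: [0-0 ALLOC][1-2 ALLOC][3-15 ALLOC][16-29 ALLOC][30-38 ALLOC][39-45 FREE]
Op 8: e = realloc(e, 11) -> e = 30; heap: [0-0 ALLOC][1-2 ALLOC][3-15 ALLOC][16-29 ALLOC][30-40 ALLOC][41-45 FREE]
free(e): e = 30 -> block [30-40 ALLOC]; mark free, coalesce with adjacent free neighbors -> [0-0 ALLOC][1-2 ALLOC][3-15 ALLOC][16-29 ALLOC][30-45 FREE]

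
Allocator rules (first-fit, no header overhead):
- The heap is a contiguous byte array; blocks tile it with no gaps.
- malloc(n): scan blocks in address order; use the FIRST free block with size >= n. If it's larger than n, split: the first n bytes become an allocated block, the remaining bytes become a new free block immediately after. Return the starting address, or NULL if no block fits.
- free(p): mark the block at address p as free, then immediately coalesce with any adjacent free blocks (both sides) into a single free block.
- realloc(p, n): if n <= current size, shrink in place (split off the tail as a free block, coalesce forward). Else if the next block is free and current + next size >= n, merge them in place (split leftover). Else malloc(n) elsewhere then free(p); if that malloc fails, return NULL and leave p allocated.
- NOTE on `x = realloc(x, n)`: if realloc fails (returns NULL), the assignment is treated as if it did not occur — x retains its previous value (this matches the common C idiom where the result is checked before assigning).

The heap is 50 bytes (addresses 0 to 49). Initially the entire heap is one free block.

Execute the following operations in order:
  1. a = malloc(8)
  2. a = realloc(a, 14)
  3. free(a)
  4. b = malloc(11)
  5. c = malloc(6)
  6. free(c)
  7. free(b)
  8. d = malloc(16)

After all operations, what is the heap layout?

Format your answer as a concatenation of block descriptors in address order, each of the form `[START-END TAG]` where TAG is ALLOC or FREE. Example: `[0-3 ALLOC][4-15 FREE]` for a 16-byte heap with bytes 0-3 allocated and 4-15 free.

Op 1: a = malloc(8) -> a = 0; heap: [0-7 ALLOC][8-49 FREE]
Op 2: a = realloc(a, 14) -> a = 0; heap: [0-13 ALLOC][14-49 FREE]
Op 3: free(a) -> (freed a); heap: [0-49 FREE]
Op 4: b = malloc(11) -> b = 0; heap: [0-10 ALLOC][11-49 FREE]
Op 5: c = malloc(6) -> c = 11; heap: [0-10 ALLOC][11-16 ALLOC][17-49 FREE]
Op 6: free(c) -> (freed c); heap: [0-10 ALLOC][11-49 FREE]
Op 7: free(b) -> (freed b); heap: [0-49 FREE]
Op 8: d = malloc(16) -> d = 0; heap: [0-15 ALLOC][16-49 FREE]

Answer: [0-15 ALLOC][16-49 FREE]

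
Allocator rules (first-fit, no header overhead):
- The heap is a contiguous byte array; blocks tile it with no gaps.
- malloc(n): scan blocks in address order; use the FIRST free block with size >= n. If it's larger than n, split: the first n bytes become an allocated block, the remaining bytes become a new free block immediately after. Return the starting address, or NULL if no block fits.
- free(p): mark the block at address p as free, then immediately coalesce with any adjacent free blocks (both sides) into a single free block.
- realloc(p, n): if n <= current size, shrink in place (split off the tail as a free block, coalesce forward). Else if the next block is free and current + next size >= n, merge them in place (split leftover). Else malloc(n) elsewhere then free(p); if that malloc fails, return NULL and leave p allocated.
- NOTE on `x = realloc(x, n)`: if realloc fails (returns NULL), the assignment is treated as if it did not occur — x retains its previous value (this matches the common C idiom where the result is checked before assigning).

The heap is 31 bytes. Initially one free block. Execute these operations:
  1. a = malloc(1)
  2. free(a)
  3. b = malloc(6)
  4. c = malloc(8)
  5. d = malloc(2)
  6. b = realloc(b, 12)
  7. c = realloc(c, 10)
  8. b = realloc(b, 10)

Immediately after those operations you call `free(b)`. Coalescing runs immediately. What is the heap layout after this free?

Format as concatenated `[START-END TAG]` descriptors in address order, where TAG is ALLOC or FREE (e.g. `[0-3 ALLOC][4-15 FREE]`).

Op 1: a = malloc(1) -> a = 0; heap: [0-0 ALLOC][1-30 FREE]
Op 2: free(a) -> (freed a); heap: [0-30 FREE]
Op 3: b = malloc(6) -> b = 0; heap: [0-5 ALLOC][6-30 FREE]
Op 4: c = malloc(8) -> c = 6; heap: [0-5 ALLOC][6-13 ALLOC][14-30 FREE]
Op 5: d = malloc(2) -> d = 14; heap: [0-5 ALLOC][6-13 ALLOC][14-15 ALLOC][16-30 FREE]
Op 6: b = realloc(b, 12) -> b = 16; heap: [0-5 FREE][6-13 ALLOC][14-15 ALLOC][16-27 ALLOC][28-30 FREE]
Op 7: c = realloc(c, 10) -> NULL (c unchanged); heap: [0-5 FREE][6-13 ALLOC][14-15 ALLOC][16-27 ALLOC][28-30 FREE]
Op 8: b = realloc(b, 10) -> b = 16; heap: [0-5 FREE][6-13 ALLOC][14-15 ALLOC][16-25 ALLOC][26-30 FREE]
free(b): b = 16 -> block [16-25 ALLOC]; mark free, coalesce with adjacent free neighbors -> [0-5 FREE][6-13 ALLOC][14-15 ALLOC][16-30 FREE]

Answer: [0-5 FREE][6-13 ALLOC][14-15 ALLOC][16-30 FREE]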